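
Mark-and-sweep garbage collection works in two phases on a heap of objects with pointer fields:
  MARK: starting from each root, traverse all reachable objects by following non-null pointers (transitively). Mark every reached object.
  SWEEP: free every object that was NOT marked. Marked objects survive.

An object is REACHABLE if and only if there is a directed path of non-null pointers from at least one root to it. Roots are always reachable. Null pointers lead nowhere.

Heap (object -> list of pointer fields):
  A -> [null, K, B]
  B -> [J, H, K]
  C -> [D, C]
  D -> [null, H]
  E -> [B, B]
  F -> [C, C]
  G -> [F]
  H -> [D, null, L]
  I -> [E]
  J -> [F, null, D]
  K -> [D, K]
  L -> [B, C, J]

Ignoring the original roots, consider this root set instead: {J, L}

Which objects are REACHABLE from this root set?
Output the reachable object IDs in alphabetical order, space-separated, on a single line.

Roots: J L
Mark J: refs=F null D, marked=J
Mark L: refs=B C J, marked=J L
Mark F: refs=C C, marked=F J L
Mark D: refs=null H, marked=D F J L
Mark B: refs=J H K, marked=B D F J L
Mark C: refs=D C, marked=B C D F J L
Mark H: refs=D null L, marked=B C D F H J L
Mark K: refs=D K, marked=B C D F H J K L
Unmarked (collected): A E G I

Answer: B C D F H J K L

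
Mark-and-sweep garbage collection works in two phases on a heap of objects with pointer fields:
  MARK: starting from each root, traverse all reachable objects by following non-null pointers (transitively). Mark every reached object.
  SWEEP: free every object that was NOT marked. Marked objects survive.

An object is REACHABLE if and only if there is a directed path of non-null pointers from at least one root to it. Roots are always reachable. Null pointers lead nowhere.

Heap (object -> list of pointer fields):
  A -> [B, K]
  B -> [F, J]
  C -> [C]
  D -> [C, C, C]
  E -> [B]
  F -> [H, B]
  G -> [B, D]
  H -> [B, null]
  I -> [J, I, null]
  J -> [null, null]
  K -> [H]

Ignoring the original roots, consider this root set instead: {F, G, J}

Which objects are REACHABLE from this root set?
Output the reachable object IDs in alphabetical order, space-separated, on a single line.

Answer: B C D F G H J

Derivation:
Roots: F G J
Mark F: refs=H B, marked=F
Mark G: refs=B D, marked=F G
Mark J: refs=null null, marked=F G J
Mark H: refs=B null, marked=F G H J
Mark B: refs=F J, marked=B F G H J
Mark D: refs=C C C, marked=B D F G H J
Mark C: refs=C, marked=B C D F G H J
Unmarked (collected): A E I K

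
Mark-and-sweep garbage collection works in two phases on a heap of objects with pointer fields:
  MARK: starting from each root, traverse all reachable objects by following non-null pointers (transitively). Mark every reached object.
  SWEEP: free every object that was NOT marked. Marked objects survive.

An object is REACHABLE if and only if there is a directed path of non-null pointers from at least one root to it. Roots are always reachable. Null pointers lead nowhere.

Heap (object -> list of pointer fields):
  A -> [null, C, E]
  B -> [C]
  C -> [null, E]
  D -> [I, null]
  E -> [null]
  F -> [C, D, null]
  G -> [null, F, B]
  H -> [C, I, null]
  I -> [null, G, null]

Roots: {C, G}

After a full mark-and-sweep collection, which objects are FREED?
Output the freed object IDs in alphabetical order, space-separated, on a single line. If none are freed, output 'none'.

Answer: A H

Derivation:
Roots: C G
Mark C: refs=null E, marked=C
Mark G: refs=null F B, marked=C G
Mark E: refs=null, marked=C E G
Mark F: refs=C D null, marked=C E F G
Mark B: refs=C, marked=B C E F G
Mark D: refs=I null, marked=B C D E F G
Mark I: refs=null G null, marked=B C D E F G I
Unmarked (collected): A H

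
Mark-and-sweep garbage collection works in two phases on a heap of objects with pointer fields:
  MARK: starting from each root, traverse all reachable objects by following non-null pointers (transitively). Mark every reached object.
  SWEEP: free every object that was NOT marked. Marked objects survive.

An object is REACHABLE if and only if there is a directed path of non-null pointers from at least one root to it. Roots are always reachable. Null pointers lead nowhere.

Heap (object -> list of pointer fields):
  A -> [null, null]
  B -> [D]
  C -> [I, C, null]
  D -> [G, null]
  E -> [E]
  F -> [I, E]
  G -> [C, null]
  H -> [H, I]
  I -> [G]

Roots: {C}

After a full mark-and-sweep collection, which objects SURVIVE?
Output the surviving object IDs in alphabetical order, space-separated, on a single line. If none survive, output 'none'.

Roots: C
Mark C: refs=I C null, marked=C
Mark I: refs=G, marked=C I
Mark G: refs=C null, marked=C G I
Unmarked (collected): A B D E F H

Answer: C G I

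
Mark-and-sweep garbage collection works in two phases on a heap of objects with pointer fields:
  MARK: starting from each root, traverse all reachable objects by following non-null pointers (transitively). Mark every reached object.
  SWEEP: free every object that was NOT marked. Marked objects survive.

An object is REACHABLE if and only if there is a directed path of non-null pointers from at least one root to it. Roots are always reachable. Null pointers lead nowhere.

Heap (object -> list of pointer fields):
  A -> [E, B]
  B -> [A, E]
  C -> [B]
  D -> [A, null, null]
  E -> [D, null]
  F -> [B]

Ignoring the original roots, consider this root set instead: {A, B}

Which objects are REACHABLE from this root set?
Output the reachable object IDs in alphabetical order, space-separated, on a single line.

Answer: A B D E

Derivation:
Roots: A B
Mark A: refs=E B, marked=A
Mark B: refs=A E, marked=A B
Mark E: refs=D null, marked=A B E
Mark D: refs=A null null, marked=A B D E
Unmarked (collected): C F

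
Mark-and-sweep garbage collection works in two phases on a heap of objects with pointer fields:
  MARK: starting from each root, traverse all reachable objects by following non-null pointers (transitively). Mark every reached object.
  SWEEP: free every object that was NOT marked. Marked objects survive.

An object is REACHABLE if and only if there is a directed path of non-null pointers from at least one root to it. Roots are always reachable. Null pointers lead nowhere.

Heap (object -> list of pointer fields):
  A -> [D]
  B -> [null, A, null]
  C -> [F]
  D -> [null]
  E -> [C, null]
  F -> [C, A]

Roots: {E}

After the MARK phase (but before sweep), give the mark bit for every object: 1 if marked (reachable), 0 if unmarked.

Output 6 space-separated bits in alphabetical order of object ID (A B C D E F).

Roots: E
Mark E: refs=C null, marked=E
Mark C: refs=F, marked=C E
Mark F: refs=C A, marked=C E F
Mark A: refs=D, marked=A C E F
Mark D: refs=null, marked=A C D E F
Unmarked (collected): B

Answer: 1 0 1 1 1 1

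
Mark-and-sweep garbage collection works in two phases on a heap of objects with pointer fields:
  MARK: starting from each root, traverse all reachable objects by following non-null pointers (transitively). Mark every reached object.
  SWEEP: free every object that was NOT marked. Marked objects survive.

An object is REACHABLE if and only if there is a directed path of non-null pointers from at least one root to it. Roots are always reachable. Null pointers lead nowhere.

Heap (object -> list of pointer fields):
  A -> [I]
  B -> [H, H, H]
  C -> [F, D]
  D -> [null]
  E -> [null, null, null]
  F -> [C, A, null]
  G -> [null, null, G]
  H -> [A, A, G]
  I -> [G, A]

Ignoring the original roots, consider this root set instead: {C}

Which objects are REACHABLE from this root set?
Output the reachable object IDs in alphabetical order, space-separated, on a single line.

Roots: C
Mark C: refs=F D, marked=C
Mark F: refs=C A null, marked=C F
Mark D: refs=null, marked=C D F
Mark A: refs=I, marked=A C D F
Mark I: refs=G A, marked=A C D F I
Mark G: refs=null null G, marked=A C D F G I
Unmarked (collected): B E H

Answer: A C D F G I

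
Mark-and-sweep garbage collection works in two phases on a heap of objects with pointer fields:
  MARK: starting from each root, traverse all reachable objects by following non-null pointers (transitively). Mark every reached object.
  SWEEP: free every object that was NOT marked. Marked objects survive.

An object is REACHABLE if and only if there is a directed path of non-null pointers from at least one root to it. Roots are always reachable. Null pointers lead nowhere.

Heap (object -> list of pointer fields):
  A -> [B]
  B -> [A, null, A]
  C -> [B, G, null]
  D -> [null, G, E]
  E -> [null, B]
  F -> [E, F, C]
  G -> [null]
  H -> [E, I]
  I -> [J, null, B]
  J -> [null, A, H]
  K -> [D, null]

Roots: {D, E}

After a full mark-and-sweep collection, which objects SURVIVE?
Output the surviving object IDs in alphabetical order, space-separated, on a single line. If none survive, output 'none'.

Answer: A B D E G

Derivation:
Roots: D E
Mark D: refs=null G E, marked=D
Mark E: refs=null B, marked=D E
Mark G: refs=null, marked=D E G
Mark B: refs=A null A, marked=B D E G
Mark A: refs=B, marked=A B D E G
Unmarked (collected): C F H I J K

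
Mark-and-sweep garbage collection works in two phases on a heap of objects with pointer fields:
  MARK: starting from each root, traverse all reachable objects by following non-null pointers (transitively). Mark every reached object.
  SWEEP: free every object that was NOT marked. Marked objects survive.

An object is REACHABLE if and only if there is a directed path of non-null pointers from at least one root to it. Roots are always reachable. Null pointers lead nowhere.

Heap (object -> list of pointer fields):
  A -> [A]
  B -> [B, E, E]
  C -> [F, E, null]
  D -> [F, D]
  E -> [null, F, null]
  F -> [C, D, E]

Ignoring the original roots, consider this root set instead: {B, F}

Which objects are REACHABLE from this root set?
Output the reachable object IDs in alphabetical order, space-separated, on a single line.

Roots: B F
Mark B: refs=B E E, marked=B
Mark F: refs=C D E, marked=B F
Mark E: refs=null F null, marked=B E F
Mark C: refs=F E null, marked=B C E F
Mark D: refs=F D, marked=B C D E F
Unmarked (collected): A

Answer: B C D E F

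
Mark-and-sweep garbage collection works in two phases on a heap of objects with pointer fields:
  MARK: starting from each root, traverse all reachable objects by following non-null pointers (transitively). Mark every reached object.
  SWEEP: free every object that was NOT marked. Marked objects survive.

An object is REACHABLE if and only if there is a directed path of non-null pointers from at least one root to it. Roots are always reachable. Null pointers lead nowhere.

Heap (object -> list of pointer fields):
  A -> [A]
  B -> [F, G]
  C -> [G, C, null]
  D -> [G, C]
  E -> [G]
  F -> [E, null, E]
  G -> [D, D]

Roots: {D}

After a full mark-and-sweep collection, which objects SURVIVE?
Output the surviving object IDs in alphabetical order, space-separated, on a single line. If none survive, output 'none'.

Roots: D
Mark D: refs=G C, marked=D
Mark G: refs=D D, marked=D G
Mark C: refs=G C null, marked=C D G
Unmarked (collected): A B E F

Answer: C D G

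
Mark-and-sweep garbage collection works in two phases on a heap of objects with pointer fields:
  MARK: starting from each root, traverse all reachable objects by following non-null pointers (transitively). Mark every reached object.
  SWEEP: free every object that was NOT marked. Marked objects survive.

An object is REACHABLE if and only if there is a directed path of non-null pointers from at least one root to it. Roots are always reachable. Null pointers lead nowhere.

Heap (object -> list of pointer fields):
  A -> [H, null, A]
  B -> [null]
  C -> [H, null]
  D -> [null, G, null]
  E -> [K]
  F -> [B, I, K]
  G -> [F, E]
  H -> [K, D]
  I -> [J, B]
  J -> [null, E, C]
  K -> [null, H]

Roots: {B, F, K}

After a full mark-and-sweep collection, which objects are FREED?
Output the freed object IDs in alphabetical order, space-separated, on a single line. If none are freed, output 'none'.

Roots: B F K
Mark B: refs=null, marked=B
Mark F: refs=B I K, marked=B F
Mark K: refs=null H, marked=B F K
Mark I: refs=J B, marked=B F I K
Mark H: refs=K D, marked=B F H I K
Mark J: refs=null E C, marked=B F H I J K
Mark D: refs=null G null, marked=B D F H I J K
Mark E: refs=K, marked=B D E F H I J K
Mark C: refs=H null, marked=B C D E F H I J K
Mark G: refs=F E, marked=B C D E F G H I J K
Unmarked (collected): A

Answer: A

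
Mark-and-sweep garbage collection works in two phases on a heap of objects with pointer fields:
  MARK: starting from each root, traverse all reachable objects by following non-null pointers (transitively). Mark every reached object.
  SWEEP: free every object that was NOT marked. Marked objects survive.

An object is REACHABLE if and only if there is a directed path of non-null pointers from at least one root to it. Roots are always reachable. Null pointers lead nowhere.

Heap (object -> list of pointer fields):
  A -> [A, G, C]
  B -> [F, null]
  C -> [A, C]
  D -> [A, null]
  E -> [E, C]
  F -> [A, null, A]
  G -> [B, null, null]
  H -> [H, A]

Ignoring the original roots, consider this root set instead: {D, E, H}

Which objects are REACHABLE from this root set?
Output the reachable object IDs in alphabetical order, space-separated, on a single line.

Roots: D E H
Mark D: refs=A null, marked=D
Mark E: refs=E C, marked=D E
Mark H: refs=H A, marked=D E H
Mark A: refs=A G C, marked=A D E H
Mark C: refs=A C, marked=A C D E H
Mark G: refs=B null null, marked=A C D E G H
Mark B: refs=F null, marked=A B C D E G H
Mark F: refs=A null A, marked=A B C D E F G H
Unmarked (collected): (none)

Answer: A B C D E F G H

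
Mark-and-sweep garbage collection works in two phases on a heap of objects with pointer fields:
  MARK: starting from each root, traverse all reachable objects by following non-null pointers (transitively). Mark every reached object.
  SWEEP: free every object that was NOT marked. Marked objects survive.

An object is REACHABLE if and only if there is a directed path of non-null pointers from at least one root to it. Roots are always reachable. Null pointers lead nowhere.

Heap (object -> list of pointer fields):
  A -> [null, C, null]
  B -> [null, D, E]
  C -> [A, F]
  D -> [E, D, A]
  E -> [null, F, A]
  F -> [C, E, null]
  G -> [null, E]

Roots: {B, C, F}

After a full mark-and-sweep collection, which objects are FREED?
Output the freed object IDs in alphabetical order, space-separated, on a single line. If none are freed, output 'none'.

Answer: G

Derivation:
Roots: B C F
Mark B: refs=null D E, marked=B
Mark C: refs=A F, marked=B C
Mark F: refs=C E null, marked=B C F
Mark D: refs=E D A, marked=B C D F
Mark E: refs=null F A, marked=B C D E F
Mark A: refs=null C null, marked=A B C D E F
Unmarked (collected): G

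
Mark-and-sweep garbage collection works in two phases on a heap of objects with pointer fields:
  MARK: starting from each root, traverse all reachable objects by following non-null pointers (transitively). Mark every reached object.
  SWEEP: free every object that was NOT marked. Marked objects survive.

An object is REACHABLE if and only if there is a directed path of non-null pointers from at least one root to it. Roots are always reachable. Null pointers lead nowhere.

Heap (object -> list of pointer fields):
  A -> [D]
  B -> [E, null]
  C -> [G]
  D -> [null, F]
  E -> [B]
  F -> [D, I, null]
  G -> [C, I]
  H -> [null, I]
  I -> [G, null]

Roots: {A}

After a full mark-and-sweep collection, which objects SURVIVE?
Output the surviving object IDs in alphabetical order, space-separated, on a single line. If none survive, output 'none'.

Roots: A
Mark A: refs=D, marked=A
Mark D: refs=null F, marked=A D
Mark F: refs=D I null, marked=A D F
Mark I: refs=G null, marked=A D F I
Mark G: refs=C I, marked=A D F G I
Mark C: refs=G, marked=A C D F G I
Unmarked (collected): B E H

Answer: A C D F G I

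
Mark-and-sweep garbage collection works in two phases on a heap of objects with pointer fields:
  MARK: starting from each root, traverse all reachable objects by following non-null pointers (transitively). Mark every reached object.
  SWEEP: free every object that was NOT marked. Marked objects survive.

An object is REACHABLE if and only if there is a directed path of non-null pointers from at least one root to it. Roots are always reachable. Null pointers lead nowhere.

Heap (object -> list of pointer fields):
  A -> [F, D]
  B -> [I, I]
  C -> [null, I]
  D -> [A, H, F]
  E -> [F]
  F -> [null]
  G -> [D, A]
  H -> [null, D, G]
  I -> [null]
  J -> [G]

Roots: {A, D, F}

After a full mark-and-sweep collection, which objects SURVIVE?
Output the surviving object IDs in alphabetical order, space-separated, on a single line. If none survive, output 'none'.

Roots: A D F
Mark A: refs=F D, marked=A
Mark D: refs=A H F, marked=A D
Mark F: refs=null, marked=A D F
Mark H: refs=null D G, marked=A D F H
Mark G: refs=D A, marked=A D F G H
Unmarked (collected): B C E I J

Answer: A D F G H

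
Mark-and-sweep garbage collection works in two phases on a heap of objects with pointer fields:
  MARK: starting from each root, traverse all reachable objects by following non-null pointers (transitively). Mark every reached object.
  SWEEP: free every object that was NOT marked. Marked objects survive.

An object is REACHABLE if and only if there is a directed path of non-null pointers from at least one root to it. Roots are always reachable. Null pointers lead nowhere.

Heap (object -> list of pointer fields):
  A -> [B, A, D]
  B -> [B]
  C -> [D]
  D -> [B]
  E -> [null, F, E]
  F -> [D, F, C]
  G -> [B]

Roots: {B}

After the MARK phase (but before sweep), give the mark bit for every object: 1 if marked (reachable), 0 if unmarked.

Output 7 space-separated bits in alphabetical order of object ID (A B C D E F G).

Answer: 0 1 0 0 0 0 0

Derivation:
Roots: B
Mark B: refs=B, marked=B
Unmarked (collected): A C D E F G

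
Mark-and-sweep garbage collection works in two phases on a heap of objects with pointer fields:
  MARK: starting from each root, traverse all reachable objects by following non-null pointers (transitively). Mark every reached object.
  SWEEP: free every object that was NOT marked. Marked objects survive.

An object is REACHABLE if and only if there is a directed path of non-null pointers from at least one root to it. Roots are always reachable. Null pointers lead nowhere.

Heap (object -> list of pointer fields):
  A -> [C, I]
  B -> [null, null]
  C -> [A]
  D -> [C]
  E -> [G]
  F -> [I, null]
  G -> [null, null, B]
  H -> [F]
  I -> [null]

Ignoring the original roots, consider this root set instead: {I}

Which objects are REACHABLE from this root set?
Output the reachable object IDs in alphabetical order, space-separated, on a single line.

Roots: I
Mark I: refs=null, marked=I
Unmarked (collected): A B C D E F G H

Answer: I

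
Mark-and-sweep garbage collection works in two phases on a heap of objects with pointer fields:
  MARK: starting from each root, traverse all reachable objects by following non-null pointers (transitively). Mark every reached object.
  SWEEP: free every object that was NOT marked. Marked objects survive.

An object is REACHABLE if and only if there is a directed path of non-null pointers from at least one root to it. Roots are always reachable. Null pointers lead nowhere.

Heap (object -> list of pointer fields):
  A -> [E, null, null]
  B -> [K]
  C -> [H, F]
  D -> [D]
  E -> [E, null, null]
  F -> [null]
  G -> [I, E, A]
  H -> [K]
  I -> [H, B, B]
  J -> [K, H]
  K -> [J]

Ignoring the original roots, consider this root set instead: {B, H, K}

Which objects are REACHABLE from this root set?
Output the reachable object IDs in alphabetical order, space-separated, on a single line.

Answer: B H J K

Derivation:
Roots: B H K
Mark B: refs=K, marked=B
Mark H: refs=K, marked=B H
Mark K: refs=J, marked=B H K
Mark J: refs=K H, marked=B H J K
Unmarked (collected): A C D E F G I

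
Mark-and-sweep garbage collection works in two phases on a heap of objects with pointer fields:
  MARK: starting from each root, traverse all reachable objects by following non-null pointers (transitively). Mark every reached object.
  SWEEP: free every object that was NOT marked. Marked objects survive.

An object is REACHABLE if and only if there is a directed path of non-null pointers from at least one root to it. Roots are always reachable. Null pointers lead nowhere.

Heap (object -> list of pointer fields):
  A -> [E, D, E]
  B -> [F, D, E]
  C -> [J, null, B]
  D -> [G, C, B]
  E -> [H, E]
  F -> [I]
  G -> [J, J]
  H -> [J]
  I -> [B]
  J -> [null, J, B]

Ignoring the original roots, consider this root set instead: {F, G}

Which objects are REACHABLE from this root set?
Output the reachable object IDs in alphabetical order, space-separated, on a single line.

Roots: F G
Mark F: refs=I, marked=F
Mark G: refs=J J, marked=F G
Mark I: refs=B, marked=F G I
Mark J: refs=null J B, marked=F G I J
Mark B: refs=F D E, marked=B F G I J
Mark D: refs=G C B, marked=B D F G I J
Mark E: refs=H E, marked=B D E F G I J
Mark C: refs=J null B, marked=B C D E F G I J
Mark H: refs=J, marked=B C D E F G H I J
Unmarked (collected): A

Answer: B C D E F G H I J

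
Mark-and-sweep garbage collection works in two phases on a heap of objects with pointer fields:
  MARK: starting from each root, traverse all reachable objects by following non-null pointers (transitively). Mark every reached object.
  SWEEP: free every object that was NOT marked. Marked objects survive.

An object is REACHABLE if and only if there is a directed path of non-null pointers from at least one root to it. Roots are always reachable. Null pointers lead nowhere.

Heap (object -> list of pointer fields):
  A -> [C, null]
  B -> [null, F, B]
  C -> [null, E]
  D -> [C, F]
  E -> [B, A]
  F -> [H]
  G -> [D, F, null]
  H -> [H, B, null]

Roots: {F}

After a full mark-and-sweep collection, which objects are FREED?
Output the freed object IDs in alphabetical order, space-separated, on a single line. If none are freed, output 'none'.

Answer: A C D E G

Derivation:
Roots: F
Mark F: refs=H, marked=F
Mark H: refs=H B null, marked=F H
Mark B: refs=null F B, marked=B F H
Unmarked (collected): A C D E G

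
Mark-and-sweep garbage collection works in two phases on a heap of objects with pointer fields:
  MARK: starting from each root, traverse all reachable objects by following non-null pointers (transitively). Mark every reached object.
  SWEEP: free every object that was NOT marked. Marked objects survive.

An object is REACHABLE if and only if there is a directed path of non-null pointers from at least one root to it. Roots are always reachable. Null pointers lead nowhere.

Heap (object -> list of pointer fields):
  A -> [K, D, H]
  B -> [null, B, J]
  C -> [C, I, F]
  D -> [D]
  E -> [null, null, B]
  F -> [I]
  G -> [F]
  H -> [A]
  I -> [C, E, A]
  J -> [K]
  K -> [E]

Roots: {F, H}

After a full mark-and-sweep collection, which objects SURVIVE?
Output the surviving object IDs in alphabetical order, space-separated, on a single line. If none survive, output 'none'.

Roots: F H
Mark F: refs=I, marked=F
Mark H: refs=A, marked=F H
Mark I: refs=C E A, marked=F H I
Mark A: refs=K D H, marked=A F H I
Mark C: refs=C I F, marked=A C F H I
Mark E: refs=null null B, marked=A C E F H I
Mark K: refs=E, marked=A C E F H I K
Mark D: refs=D, marked=A C D E F H I K
Mark B: refs=null B J, marked=A B C D E F H I K
Mark J: refs=K, marked=A B C D E F H I J K
Unmarked (collected): G

Answer: A B C D E F H I J K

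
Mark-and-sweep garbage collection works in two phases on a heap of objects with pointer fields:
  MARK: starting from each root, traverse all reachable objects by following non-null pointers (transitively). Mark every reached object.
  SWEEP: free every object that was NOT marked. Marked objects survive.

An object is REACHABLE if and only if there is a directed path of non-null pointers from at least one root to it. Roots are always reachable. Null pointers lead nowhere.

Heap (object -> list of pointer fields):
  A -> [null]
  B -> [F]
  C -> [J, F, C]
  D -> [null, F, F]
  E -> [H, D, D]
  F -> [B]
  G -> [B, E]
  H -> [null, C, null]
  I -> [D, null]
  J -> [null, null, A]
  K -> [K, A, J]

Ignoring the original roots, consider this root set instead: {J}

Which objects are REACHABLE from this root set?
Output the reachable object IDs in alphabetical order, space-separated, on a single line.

Answer: A J

Derivation:
Roots: J
Mark J: refs=null null A, marked=J
Mark A: refs=null, marked=A J
Unmarked (collected): B C D E F G H I K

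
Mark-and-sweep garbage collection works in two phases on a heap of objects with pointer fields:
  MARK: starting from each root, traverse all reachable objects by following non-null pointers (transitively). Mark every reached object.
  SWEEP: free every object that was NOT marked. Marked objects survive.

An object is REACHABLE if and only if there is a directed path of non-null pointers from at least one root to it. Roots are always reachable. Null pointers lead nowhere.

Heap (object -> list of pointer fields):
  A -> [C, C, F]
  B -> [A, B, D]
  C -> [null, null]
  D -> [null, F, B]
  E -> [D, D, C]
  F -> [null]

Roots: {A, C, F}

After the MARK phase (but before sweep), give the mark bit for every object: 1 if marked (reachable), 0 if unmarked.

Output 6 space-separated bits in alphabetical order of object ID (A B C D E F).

Roots: A C F
Mark A: refs=C C F, marked=A
Mark C: refs=null null, marked=A C
Mark F: refs=null, marked=A C F
Unmarked (collected): B D E

Answer: 1 0 1 0 0 1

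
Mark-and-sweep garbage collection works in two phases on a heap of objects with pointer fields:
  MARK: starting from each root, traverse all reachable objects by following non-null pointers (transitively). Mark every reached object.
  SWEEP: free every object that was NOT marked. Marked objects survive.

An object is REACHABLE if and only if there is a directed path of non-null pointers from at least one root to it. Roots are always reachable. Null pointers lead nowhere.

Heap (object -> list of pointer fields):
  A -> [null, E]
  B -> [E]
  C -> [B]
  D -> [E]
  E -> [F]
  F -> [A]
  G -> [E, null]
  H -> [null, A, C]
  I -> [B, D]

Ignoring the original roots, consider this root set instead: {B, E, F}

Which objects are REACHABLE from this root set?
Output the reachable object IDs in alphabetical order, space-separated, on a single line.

Answer: A B E F

Derivation:
Roots: B E F
Mark B: refs=E, marked=B
Mark E: refs=F, marked=B E
Mark F: refs=A, marked=B E F
Mark A: refs=null E, marked=A B E F
Unmarked (collected): C D G H I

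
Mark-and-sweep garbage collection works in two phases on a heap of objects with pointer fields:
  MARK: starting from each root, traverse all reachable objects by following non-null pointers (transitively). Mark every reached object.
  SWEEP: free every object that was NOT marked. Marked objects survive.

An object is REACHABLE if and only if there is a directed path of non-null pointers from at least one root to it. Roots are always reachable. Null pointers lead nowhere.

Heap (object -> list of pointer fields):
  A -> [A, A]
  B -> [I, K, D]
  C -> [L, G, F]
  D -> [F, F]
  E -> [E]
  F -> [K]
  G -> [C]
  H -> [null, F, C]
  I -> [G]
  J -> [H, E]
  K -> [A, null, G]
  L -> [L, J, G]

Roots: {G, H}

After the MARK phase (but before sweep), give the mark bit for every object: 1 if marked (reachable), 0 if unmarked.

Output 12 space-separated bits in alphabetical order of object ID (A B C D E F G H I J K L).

Roots: G H
Mark G: refs=C, marked=G
Mark H: refs=null F C, marked=G H
Mark C: refs=L G F, marked=C G H
Mark F: refs=K, marked=C F G H
Mark L: refs=L J G, marked=C F G H L
Mark K: refs=A null G, marked=C F G H K L
Mark J: refs=H E, marked=C F G H J K L
Mark A: refs=A A, marked=A C F G H J K L
Mark E: refs=E, marked=A C E F G H J K L
Unmarked (collected): B D I

Answer: 1 0 1 0 1 1 1 1 0 1 1 1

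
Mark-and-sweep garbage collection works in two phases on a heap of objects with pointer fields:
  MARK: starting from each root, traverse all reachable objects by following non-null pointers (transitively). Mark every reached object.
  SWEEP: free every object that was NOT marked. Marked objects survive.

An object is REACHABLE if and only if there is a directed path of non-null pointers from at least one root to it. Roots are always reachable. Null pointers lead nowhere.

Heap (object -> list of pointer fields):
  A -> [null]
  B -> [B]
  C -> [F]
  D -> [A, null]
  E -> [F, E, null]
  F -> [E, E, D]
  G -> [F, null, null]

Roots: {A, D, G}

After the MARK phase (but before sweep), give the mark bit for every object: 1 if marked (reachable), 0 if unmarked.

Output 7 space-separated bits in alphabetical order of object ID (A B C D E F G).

Roots: A D G
Mark A: refs=null, marked=A
Mark D: refs=A null, marked=A D
Mark G: refs=F null null, marked=A D G
Mark F: refs=E E D, marked=A D F G
Mark E: refs=F E null, marked=A D E F G
Unmarked (collected): B C

Answer: 1 0 0 1 1 1 1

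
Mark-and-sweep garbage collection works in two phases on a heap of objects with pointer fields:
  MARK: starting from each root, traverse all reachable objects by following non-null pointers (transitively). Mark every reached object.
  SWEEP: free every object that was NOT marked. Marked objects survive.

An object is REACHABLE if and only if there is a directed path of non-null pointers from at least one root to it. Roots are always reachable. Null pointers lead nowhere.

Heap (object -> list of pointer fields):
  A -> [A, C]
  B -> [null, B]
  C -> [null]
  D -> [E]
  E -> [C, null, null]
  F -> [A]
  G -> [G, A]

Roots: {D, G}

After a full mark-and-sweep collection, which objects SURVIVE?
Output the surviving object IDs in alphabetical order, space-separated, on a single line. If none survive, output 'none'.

Answer: A C D E G

Derivation:
Roots: D G
Mark D: refs=E, marked=D
Mark G: refs=G A, marked=D G
Mark E: refs=C null null, marked=D E G
Mark A: refs=A C, marked=A D E G
Mark C: refs=null, marked=A C D E G
Unmarked (collected): B F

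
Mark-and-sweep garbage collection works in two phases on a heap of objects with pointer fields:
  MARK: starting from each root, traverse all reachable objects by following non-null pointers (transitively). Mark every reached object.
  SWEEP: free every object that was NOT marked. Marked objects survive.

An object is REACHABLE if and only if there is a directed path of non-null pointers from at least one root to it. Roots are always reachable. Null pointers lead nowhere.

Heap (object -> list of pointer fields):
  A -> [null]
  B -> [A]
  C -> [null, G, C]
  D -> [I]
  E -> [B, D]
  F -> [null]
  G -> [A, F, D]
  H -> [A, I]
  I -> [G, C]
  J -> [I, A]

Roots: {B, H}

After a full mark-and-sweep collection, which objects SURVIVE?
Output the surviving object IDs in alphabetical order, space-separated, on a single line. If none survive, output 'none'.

Answer: A B C D F G H I

Derivation:
Roots: B H
Mark B: refs=A, marked=B
Mark H: refs=A I, marked=B H
Mark A: refs=null, marked=A B H
Mark I: refs=G C, marked=A B H I
Mark G: refs=A F D, marked=A B G H I
Mark C: refs=null G C, marked=A B C G H I
Mark F: refs=null, marked=A B C F G H I
Mark D: refs=I, marked=A B C D F G H I
Unmarked (collected): E J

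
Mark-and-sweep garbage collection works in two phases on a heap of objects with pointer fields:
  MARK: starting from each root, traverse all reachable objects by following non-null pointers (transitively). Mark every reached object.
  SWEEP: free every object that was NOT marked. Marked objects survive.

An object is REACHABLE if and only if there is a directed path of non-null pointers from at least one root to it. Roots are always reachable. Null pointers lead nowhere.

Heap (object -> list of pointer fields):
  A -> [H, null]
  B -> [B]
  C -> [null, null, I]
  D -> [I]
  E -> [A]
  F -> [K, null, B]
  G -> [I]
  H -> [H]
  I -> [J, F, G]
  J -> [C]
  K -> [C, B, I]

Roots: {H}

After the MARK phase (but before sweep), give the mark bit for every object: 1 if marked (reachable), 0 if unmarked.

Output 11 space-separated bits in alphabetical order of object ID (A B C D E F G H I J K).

Roots: H
Mark H: refs=H, marked=H
Unmarked (collected): A B C D E F G I J K

Answer: 0 0 0 0 0 0 0 1 0 0 0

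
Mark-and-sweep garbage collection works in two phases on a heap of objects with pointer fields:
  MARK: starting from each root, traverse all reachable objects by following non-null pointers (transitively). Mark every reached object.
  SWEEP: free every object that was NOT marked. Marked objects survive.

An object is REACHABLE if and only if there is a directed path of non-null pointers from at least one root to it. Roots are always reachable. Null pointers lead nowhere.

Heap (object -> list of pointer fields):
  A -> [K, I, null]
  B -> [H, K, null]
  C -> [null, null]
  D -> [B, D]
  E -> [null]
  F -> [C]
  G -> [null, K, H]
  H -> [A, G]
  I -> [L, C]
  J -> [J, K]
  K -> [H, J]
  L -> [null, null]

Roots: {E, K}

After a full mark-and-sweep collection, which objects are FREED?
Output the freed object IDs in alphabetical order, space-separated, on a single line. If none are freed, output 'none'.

Roots: E K
Mark E: refs=null, marked=E
Mark K: refs=H J, marked=E K
Mark H: refs=A G, marked=E H K
Mark J: refs=J K, marked=E H J K
Mark A: refs=K I null, marked=A E H J K
Mark G: refs=null K H, marked=A E G H J K
Mark I: refs=L C, marked=A E G H I J K
Mark L: refs=null null, marked=A E G H I J K L
Mark C: refs=null null, marked=A C E G H I J K L
Unmarked (collected): B D F

Answer: B D F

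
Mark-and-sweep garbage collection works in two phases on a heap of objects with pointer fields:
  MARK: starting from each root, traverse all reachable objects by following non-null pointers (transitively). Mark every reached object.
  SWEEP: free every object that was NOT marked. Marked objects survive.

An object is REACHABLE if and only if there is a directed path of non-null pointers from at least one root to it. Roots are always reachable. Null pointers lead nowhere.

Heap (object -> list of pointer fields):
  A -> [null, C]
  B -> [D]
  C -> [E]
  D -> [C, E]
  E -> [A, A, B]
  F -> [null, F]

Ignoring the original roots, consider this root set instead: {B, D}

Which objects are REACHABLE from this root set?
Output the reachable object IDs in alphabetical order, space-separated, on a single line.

Roots: B D
Mark B: refs=D, marked=B
Mark D: refs=C E, marked=B D
Mark C: refs=E, marked=B C D
Mark E: refs=A A B, marked=B C D E
Mark A: refs=null C, marked=A B C D E
Unmarked (collected): F

Answer: A B C D E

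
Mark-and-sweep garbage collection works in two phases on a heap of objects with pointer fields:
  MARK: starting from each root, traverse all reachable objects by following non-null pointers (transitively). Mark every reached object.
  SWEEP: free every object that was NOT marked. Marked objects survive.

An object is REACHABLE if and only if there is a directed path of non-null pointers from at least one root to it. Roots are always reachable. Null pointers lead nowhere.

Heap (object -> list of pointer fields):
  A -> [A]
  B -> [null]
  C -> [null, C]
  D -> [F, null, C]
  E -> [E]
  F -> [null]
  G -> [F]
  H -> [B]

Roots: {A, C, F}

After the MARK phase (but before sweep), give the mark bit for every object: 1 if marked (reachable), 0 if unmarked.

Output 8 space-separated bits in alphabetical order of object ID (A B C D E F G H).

Answer: 1 0 1 0 0 1 0 0

Derivation:
Roots: A C F
Mark A: refs=A, marked=A
Mark C: refs=null C, marked=A C
Mark F: refs=null, marked=A C F
Unmarked (collected): B D E G H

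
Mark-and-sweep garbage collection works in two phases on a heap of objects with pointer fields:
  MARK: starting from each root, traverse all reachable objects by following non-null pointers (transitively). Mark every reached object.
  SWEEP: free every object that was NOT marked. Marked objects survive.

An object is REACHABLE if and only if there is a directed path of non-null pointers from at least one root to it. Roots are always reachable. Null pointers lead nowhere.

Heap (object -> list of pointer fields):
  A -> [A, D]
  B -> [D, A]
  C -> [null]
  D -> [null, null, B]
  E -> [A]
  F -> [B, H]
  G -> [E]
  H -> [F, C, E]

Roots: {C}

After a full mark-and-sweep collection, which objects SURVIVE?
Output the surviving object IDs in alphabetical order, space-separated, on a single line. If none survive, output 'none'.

Answer: C

Derivation:
Roots: C
Mark C: refs=null, marked=C
Unmarked (collected): A B D E F G H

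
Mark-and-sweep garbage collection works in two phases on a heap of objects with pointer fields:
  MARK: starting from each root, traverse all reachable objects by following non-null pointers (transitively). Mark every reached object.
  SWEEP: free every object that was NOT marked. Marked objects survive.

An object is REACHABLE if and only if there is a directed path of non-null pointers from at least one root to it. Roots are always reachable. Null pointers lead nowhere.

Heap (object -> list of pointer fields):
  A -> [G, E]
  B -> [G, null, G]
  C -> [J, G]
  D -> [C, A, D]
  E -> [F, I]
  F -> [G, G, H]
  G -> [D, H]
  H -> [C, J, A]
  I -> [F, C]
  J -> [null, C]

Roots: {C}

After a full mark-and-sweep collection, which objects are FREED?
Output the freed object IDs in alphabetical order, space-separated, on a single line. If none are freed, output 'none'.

Answer: B

Derivation:
Roots: C
Mark C: refs=J G, marked=C
Mark J: refs=null C, marked=C J
Mark G: refs=D H, marked=C G J
Mark D: refs=C A D, marked=C D G J
Mark H: refs=C J A, marked=C D G H J
Mark A: refs=G E, marked=A C D G H J
Mark E: refs=F I, marked=A C D E G H J
Mark F: refs=G G H, marked=A C D E F G H J
Mark I: refs=F C, marked=A C D E F G H I J
Unmarked (collected): B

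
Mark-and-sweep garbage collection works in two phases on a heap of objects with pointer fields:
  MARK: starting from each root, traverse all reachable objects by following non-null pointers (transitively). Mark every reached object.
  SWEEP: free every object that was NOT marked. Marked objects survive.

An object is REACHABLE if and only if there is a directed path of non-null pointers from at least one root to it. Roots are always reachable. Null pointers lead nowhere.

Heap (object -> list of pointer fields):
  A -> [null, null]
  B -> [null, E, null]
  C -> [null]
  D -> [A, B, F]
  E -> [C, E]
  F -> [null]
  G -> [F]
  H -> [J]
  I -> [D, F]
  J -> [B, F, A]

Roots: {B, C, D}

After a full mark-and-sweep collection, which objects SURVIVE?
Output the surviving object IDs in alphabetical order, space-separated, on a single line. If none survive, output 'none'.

Answer: A B C D E F

Derivation:
Roots: B C D
Mark B: refs=null E null, marked=B
Mark C: refs=null, marked=B C
Mark D: refs=A B F, marked=B C D
Mark E: refs=C E, marked=B C D E
Mark A: refs=null null, marked=A B C D E
Mark F: refs=null, marked=A B C D E F
Unmarked (collected): G H I J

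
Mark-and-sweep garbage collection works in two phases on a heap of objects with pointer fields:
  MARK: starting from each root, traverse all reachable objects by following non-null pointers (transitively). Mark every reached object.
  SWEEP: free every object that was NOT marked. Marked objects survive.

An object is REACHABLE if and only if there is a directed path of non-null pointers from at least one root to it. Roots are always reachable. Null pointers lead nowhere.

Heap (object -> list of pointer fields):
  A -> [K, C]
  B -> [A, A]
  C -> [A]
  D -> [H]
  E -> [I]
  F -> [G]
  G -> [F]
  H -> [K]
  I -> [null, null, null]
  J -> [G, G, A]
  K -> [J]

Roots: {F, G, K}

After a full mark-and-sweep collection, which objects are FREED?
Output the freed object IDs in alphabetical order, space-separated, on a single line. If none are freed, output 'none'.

Answer: B D E H I

Derivation:
Roots: F G K
Mark F: refs=G, marked=F
Mark G: refs=F, marked=F G
Mark K: refs=J, marked=F G K
Mark J: refs=G G A, marked=F G J K
Mark A: refs=K C, marked=A F G J K
Mark C: refs=A, marked=A C F G J K
Unmarked (collected): B D E H I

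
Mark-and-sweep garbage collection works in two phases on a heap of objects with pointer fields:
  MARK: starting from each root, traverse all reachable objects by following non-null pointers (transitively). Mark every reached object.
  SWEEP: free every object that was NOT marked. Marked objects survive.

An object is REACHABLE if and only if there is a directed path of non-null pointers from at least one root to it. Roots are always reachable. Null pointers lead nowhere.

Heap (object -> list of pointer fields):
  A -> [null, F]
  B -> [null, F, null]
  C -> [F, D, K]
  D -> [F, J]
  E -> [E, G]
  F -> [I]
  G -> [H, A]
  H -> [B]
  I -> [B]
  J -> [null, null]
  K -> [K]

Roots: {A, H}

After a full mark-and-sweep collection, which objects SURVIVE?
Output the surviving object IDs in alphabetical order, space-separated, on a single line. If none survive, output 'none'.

Answer: A B F H I

Derivation:
Roots: A H
Mark A: refs=null F, marked=A
Mark H: refs=B, marked=A H
Mark F: refs=I, marked=A F H
Mark B: refs=null F null, marked=A B F H
Mark I: refs=B, marked=A B F H I
Unmarked (collected): C D E G J K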